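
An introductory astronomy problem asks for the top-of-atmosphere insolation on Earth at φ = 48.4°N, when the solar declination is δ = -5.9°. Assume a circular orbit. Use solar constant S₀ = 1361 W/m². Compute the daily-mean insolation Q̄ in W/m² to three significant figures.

cos H₀ = −tan(+48.4°) tan(-5.900°) = 0.1164, H₀ = 1.4541 rad.
Bracket: H₀ sin φ sin δ + cos φ cos δ sin H₀ = 1.4541×0.74780×-0.10279 + 0.66393×0.99470×0.99320 = -0.111771 + 0.655920 = 0.544149.
Q̄ = (S₀/π) × [bracket] = (1361/π) × 0.544149 = 235.7 W/m².

Q̄ ≈ 236 W/m²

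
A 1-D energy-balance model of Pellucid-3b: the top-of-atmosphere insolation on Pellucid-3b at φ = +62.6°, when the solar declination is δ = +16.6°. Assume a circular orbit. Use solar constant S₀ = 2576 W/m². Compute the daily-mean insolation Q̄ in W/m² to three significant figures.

Q̄ ≈ 750 W/m²

cos H₀ = −tan(+62.6°) tan(+16.600°) = -0.5751, H₀ = 2.1835 rad.
Bracket: H₀ sin φ sin δ + cos φ cos δ sin H₀ = 2.1835×0.88782×0.28569 + 0.46020×0.95832×0.81807 = 0.553826 + 0.360784 = 0.914610.
Q̄ = (S₀/π) × [bracket] = (2576/π) × 0.914610 = 749.9 W/m².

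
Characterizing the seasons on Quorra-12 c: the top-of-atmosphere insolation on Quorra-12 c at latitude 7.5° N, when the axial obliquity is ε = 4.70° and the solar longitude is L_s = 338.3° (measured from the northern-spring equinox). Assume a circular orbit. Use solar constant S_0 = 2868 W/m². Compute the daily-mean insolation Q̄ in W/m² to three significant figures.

Solar declination: sin δ = sin ε · sin L_s = sin 4.70° × sin 338.3° = -0.03030, so δ = -1.736°.
cos h₀ = −tan(+7.5°) tan(-1.736°) = 0.0040, h₀ = 1.5668 rad.
Bracket: h₀ sin ϕ sin δ + cos ϕ cos δ sin h₀ = 1.5668×0.13053×-0.03030 + 0.99144×0.99954×0.99999 = -0.006197 + 0.990974 = 0.984777.
Q̄ = (S_0/π) × [bracket] = (2868/π) × 0.984777 = 899.0 W/m².

Q̄ ≈ 899 W/m²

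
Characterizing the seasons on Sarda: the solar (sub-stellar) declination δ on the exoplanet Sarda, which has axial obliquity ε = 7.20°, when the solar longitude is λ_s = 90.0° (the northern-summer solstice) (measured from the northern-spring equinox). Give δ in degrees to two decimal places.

δ = +7.20°

sin δ = sin ε · sin λ_s = sin 7.20° × sin 90.0° = 0.125333.
δ = arcsin(0.125333) = +7.20°.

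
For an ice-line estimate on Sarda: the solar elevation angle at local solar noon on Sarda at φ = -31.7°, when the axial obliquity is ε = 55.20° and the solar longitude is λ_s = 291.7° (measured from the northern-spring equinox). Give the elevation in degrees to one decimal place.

Solar declination: sin δ = sin ε · sin λ_s = sin 55.20° × sin 291.7° = -0.76296, so δ = -49.726°.
At local noon the hour angle is zero, so the zenith angle equals |φ − δ| = |-31.7° − (-49.726°)| = 18.026°.
Elevation = 90° − 18.026° = 72.0°.

72.0°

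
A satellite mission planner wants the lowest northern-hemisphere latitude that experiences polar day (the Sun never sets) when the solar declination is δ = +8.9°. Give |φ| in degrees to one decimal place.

Polar day requires cos H₀ = −tan φ tan δ ≤ −1, i.e. tan φ tan δ ≥ 1.
The boundary is |tan φ| · |tan δ| = 1, so |φ| = 90° − |δ| = 90° − 8.9° = 81.1° in the northern hemisphere.

|φ| = 81.1°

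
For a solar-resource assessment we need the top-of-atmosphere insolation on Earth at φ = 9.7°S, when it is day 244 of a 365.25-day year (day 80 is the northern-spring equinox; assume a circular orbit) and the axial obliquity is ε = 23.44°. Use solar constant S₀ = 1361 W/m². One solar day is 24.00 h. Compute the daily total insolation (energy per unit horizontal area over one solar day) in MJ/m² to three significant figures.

Solar longitude: λ_s = 360° × (244 − 80)/365.25 = 161.643°.
sin δ = sin 23.44° × sin 161.643° = 0.12528, so δ = +7.197°.
cos H₀ = −tan(-9.7°) tan(+7.197°) = 0.0216, H₀ = 1.5492 rad.
Bracket: H₀ sin φ sin δ + cos φ cos δ sin H₀ = 1.5492×-0.16849×0.12528 + 0.98570×0.99212×0.99977 = -0.032701 + 0.977708 = 0.945007.
Q̄ = (S₀/π) × [bracket] = (1361/π) × 0.945007 = 409.40 W/m².
Daily total = Q̄ × 24.00 h × 3600 s/h = 409.40 × 24.00 × 3600 / 10⁶ = 35.37 MJ/m².

35.4 MJ/m²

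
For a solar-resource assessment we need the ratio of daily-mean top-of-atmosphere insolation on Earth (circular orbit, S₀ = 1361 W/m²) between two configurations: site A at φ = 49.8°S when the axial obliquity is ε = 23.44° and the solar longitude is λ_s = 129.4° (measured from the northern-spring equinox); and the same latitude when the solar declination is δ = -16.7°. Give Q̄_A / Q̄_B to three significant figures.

Q̄_A / Q̄_B ≈ 0.290

— Configuration A (φ=-49.8°):
Solar declination: sin δ = sin ε · sin λ_s = sin 23.44° × sin 129.4° = 0.30738, so δ = +17.902°.
cos H₀ = −tan(-49.8°) tan(+17.902°) = 0.3822, H₀ = 1.1786 rad.
Bracket: H₀ sin φ sin δ + cos φ cos δ sin H₀ = 1.1786×-0.76380×0.30738 + 0.64546×0.95159×0.92406 = -0.276708 + 0.567570 = 0.290862.
Q̄ = (S₀/π) × [bracket] = (1361/π) × 0.290862 = 126.01 W/m².
— Configuration B (φ=-49.8°):
cos H₀ = −tan(-49.8°) tan(-16.700°) = -0.3550, H₀ = 1.9337 rad.
Bracket: H₀ sin φ sin δ + cos φ cos δ sin H₀ = 1.9337×-0.76380×-0.28736 + 0.64546×0.95782×0.93486 = 0.424419 + 0.577963 = 1.002382.
Q̄ = (S₀/π) × [bracket] = (1361/π) × 1.002382 = 434.25 W/m².
Ratio Q̄_A / Q̄_B = 126.01 / 434.25 = 0.2902.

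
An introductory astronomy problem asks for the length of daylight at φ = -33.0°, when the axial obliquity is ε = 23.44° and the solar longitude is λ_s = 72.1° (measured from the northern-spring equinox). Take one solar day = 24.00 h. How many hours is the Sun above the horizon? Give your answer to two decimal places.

9.95 h

Solar declination: sin δ = sin ε · sin λ_s = sin 23.44° × sin 72.1° = 0.37853, so δ = +22.243°.
cos H₀ = −tan φ · tan δ = −tan(-33.0°) × tan(+22.243°) = 0.2656, so H₀ = 1.3020 rad = 74.60°.
Daylight = 2H₀/(2π) × 24.00 h = (1.3020/π) × 24.00 = 9.95 h.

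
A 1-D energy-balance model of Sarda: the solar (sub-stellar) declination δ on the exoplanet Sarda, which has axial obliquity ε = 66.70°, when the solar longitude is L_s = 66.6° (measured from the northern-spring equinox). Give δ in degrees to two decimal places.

δ = +57.45°

sin δ = sin ε · sin L_s = sin 66.70° × sin 66.6° = 0.842908.
δ = arcsin(0.842908) = +57.45°.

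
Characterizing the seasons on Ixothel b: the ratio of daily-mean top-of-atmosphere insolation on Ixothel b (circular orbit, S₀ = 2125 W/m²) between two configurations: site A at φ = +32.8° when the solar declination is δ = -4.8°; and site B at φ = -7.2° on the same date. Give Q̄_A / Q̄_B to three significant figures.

— Configuration A (φ=+32.8°):
cos H₀ = −tan(+32.8°) tan(-4.800°) = 0.0541, H₀ = 1.5167 rad.
Bracket: H₀ sin φ sin δ + cos φ cos δ sin H₀ = 1.5167×0.54171×-0.08368 + 0.84057×0.99649×0.99853 = -0.068752 + 0.836388 = 0.767636.
Q̄ = (S₀/π) × [bracket] = (2125/π) × 0.767636 = 519.24 W/m².
— Configuration B (φ=-7.2°):
cos H₀ = −tan(-7.2°) tan(-4.800°) = -0.0106, H₀ = 1.5814 rad.
Bracket: H₀ sin φ sin δ + cos φ cos δ sin H₀ = 1.5814×-0.12533×-0.08368 + 0.99211×0.99649×0.99994 = 0.016585 + 0.988568 = 1.005153.
Q̄ = (S₀/π) × [bracket] = (2125/π) × 1.005153 = 679.89 W/m².
Ratio Q̄_A / Q̄_B = 519.24 / 679.89 = 0.7637.

Q̄_A / Q̄_B ≈ 0.764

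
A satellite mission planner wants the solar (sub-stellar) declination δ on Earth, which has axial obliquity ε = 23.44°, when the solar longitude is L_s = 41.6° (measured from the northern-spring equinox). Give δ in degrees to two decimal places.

δ = +15.31°

sin δ = sin ε · sin L_s = sin 23.44° × sin 41.6° = 0.264102.
δ = arcsin(0.264102) = +15.31°.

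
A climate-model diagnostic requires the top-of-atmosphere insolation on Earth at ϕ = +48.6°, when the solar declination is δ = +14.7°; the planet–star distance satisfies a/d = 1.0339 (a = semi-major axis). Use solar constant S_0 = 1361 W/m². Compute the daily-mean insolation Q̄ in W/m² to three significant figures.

Q̄ ≈ 448 W/m²

cos h₀ = −tan(+48.6°) tan(+14.700°) = -0.2976, h₀ = 1.8729 rad.
Bracket: h₀ sin ϕ sin δ + cos ϕ cos δ sin h₀ = 1.8729×0.75011×0.25376 + 0.66131×0.96727×0.95470 = 0.356503 + 0.610688 = 0.967191.
Inverse-square distance factor (a/d)² = 1.0339² = 1.068949.
Q̄ = (S_0/π) × 1.068949 × [bracket] = (1361/π) × 1.068949 × 0.967191 = 447.9 W/m².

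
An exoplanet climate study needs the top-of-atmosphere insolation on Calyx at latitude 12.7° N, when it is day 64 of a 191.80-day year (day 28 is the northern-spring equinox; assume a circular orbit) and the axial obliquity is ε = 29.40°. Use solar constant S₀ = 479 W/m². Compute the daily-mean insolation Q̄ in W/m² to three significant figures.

Solar longitude: λ_s = 360° × (64 − 28)/191.80 = 67.570°.
sin δ = sin 29.40° × sin 67.570° = 0.45377, so δ = +26.986°.
cos H₀ = −tan(+12.7°) tan(+26.986°) = -0.1148, H₀ = 1.6858 rad.
Bracket: H₀ sin φ sin δ + cos φ cos δ sin H₀ = 1.6858×0.21985×0.45377 + 0.97553×0.89112×0.99339 = 0.168178 + 0.863568 = 1.031746.
Q̄ = (S₀/π) × [bracket] = (479/π) × 1.031746 = 157.3 W/m².

Q̄ ≈ 157 W/m²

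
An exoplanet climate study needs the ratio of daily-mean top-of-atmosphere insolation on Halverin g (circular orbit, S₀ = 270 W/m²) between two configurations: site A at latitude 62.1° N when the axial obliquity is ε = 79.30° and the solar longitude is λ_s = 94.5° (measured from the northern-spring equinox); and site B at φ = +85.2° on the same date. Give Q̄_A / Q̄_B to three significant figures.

Q̄_A / Q̄_B ≈ 0.887

— Configuration A (φ=+62.1°):
Solar declination: sin δ = sin ε · sin λ_s = sin 79.30° × sin 94.5° = 0.97958, so δ = +78.402°.
cos H₀ = −tan(+62.1°) tan(+78.402°) = -9.2029 ≤ −1 ⇒ polar day, H₀ = π.
Bracket: H₀ sin φ sin δ + cos φ cos δ sin H₀ = 3.1416×0.88377×0.97958 + 0.46793×0.20104×0.00000 = 2.719757 + 0.000000 = 2.719757.
Q̄ = (S₀/π) × [bracket] = (270/π) × 2.719757 = 233.75 W/m².
— Configuration B (φ=+85.2°):
cos H₀ = −tan(+85.2°) tan(+78.402°) = -58.0270 ≤ −1 ⇒ polar day, H₀ = π.
Bracket: H₀ sin φ sin δ + cos φ cos δ sin H₀ = 3.1416×0.99649×0.97958 + 0.08368×0.20104×0.00000 = 3.066647 + 0.000000 = 3.066647.
Q̄ = (S₀/π) × [bracket] = (270/π) × 3.066647 = 263.56 W/m².
Ratio Q̄_A / Q̄_B = 233.75 / 263.56 = 0.8869.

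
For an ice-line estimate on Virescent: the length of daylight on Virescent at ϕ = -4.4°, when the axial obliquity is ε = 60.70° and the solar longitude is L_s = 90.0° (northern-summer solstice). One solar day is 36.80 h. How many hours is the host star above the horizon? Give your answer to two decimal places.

Solar declination: sin δ = sin ε · sin L_s = sin 60.70° × sin 90.0° = 0.87207, so δ = +60.700°.
cos h₀ = −tan ϕ · tan δ = −tan(-4.4°) × tan(+60.700°) = 0.1371, so h₀ = 1.4332 rad = 82.12°.
Daylight = 2h₀/(2π) × 36.80 h = (1.4332/π) × 36.80 = 16.79 h.

16.79 h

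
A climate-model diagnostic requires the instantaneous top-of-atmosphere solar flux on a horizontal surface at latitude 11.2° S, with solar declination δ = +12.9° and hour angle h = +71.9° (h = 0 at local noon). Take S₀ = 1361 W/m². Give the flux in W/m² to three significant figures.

345 W/m²

cos θ_z = sin φ sin δ + cos φ cos δ cos h = -0.043363 + 0.297068 = 0.253705.
Flux = S₀ · cos θ_z = 1361 × 0.253705 = 345.3 W/m².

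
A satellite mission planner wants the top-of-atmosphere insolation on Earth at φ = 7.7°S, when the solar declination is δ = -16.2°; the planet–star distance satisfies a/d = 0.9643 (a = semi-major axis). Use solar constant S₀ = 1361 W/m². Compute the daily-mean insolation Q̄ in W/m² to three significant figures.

cos H₀ = −tan(-7.7°) tan(-16.200°) = -0.0393, H₀ = 1.6101 rad.
Bracket: H₀ sin φ sin δ + cos φ cos δ sin H₀ = 1.6101×-0.13399×-0.27899 + 0.99098×0.96029×0.99923 = 0.060189 + 0.950895 = 1.011084.
Inverse-square distance factor (a/d)² = 0.9643² = 0.929874.
Q̄ = (S₀/π) × 0.929874 × [bracket] = (1361/π) × 0.929874 × 1.011084 = 407.3 W/m².

Q̄ ≈ 407 W/m²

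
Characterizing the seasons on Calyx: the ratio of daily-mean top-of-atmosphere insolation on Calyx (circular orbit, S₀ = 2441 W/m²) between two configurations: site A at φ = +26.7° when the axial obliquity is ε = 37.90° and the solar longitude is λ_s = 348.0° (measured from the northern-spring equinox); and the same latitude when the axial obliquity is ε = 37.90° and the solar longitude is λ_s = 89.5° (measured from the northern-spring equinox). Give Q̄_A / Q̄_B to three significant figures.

Q̄_A / Q̄_B ≈ 0.669

— Configuration A (φ=+26.7°):
Solar declination: sin δ = sin ε · sin λ_s = sin 37.90° × sin 348.0° = -0.12772, so δ = -7.338°.
cos H₀ = −tan(+26.7°) tan(-7.338°) = 0.0648, H₀ = 1.5060 rad.
Bracket: H₀ sin φ sin δ + cos φ cos δ sin H₀ = 1.5060×0.44932×-0.12772 + 0.89337×0.99181×0.99790 = -0.086425 + 0.884193 = 0.797768.
Q̄ = (S₀/π) × [bracket] = (2441/π) × 0.797768 = 619.86 W/m².
— Configuration B (φ=+26.7°):
Solar declination: sin δ = sin ε · sin λ_s = sin 37.90° × sin 89.5° = 0.61426, so δ = +37.898°.
cos H₀ = −tan(+26.7°) tan(+37.898°) = -0.3915, H₀ = 1.9731 rad.
Bracket: H₀ sin φ sin δ + cos φ cos δ sin H₀ = 1.9731×0.44932×0.61426 + 0.89337×0.78910×0.92017 = 0.544574 + 0.648681 = 1.193255.
Q̄ = (S₀/π) × [bracket] = (2441/π) × 1.193255 = 927.15 W/m².
Ratio Q̄_A / Q̄_B = 619.86 / 927.15 = 0.6686.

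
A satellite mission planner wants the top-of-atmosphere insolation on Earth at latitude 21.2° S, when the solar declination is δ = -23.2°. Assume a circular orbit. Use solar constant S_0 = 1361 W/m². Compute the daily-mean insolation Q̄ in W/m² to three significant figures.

cos h₀ = −tan(-21.2°) tan(-23.200°) = -0.1662, h₀ = 1.7378 rad.
Bracket: h₀ sin ϕ sin δ + cos ϕ cos δ sin h₀ = 1.7378×-0.36162×-0.39394 + 0.93232×0.91914×0.98608 = 0.247561 + 0.845004 = 1.092565.
Q̄ = (S_0/π) × [bracket] = (1361/π) × 1.092565 = 473.3 W/m².

Q̄ ≈ 473 W/m²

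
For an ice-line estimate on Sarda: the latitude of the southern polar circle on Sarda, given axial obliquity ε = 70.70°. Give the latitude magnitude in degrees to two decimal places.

The polar circle is the lowest latitude that experiences at least one full rotation of continuous darkness at the northern-summer solstice; it lies at |φ| = 90° − ε = 90° − 70.70° = 19.30°.

19.30°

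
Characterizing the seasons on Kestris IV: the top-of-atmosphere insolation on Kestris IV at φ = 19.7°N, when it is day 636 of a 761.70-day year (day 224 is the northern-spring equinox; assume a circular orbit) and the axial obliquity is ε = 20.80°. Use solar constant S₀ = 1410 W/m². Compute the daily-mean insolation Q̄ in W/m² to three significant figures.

Solar longitude: λ_s = 360° × (636 − 224)/761.70 = 194.722°.
sin δ = sin 20.80° × sin 194.722° = -0.09025, so δ = -5.178°.
cos H₀ = −tan(+19.7°) tan(-5.178°) = 0.0324, H₀ = 1.5383 rad.
Bracket: H₀ sin φ sin δ + cos φ cos δ sin H₀ = 1.5383×0.33710×-0.09025 + 0.94147×0.99592×0.99947 = -0.046800 + 0.937132 = 0.890332.
Q̄ = (S₀/π) × [bracket] = (1410/π) × 0.890332 = 399.6 W/m².

Q̄ ≈ 400 W/m²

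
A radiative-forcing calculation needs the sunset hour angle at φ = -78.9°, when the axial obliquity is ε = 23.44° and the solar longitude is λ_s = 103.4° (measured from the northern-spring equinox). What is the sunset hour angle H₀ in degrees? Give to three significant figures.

Solar declination: sin δ = sin ε · sin λ_s = sin 23.44° × sin 103.4° = 0.38696, so δ = +22.765°.
cos H₀ = −tan φ · tan δ = 2.1390 ≥ 1, so the Sun never rises (polar night) and H₀ = 0.

H₀ = 0.00°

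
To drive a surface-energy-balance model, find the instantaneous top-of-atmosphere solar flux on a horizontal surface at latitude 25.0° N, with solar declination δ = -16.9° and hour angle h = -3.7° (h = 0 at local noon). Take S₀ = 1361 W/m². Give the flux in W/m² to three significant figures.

cos θ_z = sin φ sin δ + cos φ cos δ cos h = -0.122856 + 0.865360 = 0.742504.
Flux = S₀ · cos θ_z = 1361 × 0.742504 = 1011 W/m².

1.01e+03 W/m²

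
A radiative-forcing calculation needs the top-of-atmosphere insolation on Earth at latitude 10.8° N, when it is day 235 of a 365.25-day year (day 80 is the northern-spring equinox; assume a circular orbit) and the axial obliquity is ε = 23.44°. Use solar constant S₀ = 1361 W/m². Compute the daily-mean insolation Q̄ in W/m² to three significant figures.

Q̄ ≈ 442 W/m²

Solar longitude: λ_s = 360° × (235 − 80)/365.25 = 152.772°.
sin δ = sin 23.44° × sin 152.772° = 0.18200, so δ = +10.486°.
cos H₀ = −tan(+10.8°) tan(+10.486°) = -0.0353, H₀ = 1.6061 rad.
Bracket: H₀ sin φ sin δ + cos φ cos δ sin H₀ = 1.6061×0.18738×0.18200 + 0.98229×0.98330×0.99938 = 0.054773 + 0.965287 = 1.020060.
Q̄ = (S₀/π) × [bracket] = (1361/π) × 1.020060 = 441.9 W/m².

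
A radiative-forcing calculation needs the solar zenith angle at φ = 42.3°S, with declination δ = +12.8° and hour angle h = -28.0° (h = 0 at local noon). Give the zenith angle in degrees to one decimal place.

cos θ_z = sin φ sin δ + cos φ cos δ cos h = -0.149105 + 0.636827 = 0.487722.
θ_z = arccos(0.487722) = 60.8°.

θ_z = 60.8°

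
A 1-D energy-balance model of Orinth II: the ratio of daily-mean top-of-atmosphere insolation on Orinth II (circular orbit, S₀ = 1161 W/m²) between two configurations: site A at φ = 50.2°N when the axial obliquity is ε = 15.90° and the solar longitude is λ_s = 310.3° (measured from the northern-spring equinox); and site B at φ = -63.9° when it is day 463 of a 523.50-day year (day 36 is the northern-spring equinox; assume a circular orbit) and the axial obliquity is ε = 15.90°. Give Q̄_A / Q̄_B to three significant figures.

Q̄_A / Q̄_B ≈ 0.469

— Configuration A (φ=+50.2°):
Solar declination: sin δ = sin ε · sin λ_s = sin 15.90° × sin 310.3° = -0.20894, so δ = -12.060°.
cos H₀ = −tan(+50.2°) tan(-12.060°) = 0.2564, H₀ = 1.3115 rad.
Bracket: H₀ sin φ sin δ + cos φ cos δ sin H₀ = 1.3115×0.76828×-0.20894 + 0.64011×0.97793×0.96656 = -0.210528 + 0.605050 = 0.394522.
Q̄ = (S₀/π) × [bracket] = (1161/π) × 0.394522 = 145.80 W/m².
— Configuration B (φ=-63.9°):
Solar longitude: λ_s = 360° × (463 − 36)/523.50 = 293.639°.
sin δ = sin 15.90° × sin 293.639° = -0.25097, so δ = -14.535°.
cos H₀ = −tan(-63.9°) tan(-14.535°) = -0.5292, H₀ = 2.1285 rad.
Bracket: H₀ sin φ sin δ + cos φ cos δ sin H₀ = 2.1285×-0.89803×-0.25097 + 0.43994×0.96799×0.84848 = 0.479718 + 0.361332 = 0.841050.
Q̄ = (S₀/π) × [bracket] = (1161/π) × 0.841050 = 310.82 W/m².
Ratio Q̄_A / Q̄_B = 145.80 / 310.82 = 0.4691.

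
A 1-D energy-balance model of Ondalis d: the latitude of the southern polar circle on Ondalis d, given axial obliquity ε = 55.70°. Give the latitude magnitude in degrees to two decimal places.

34.30°

The polar circle is the lowest latitude that experiences at least one full rotation of continuous darkness at the northern-summer solstice; it lies at |ϕ| = 90° − ε = 90° − 55.70° = 34.30°.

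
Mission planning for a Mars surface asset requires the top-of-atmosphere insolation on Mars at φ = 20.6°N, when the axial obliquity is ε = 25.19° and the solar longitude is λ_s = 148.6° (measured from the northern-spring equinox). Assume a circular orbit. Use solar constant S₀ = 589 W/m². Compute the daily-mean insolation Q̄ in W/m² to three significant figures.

Solar declination: sin δ = sin ε · sin λ_s = sin 25.19° × sin 148.6° = 0.22175, so δ = +12.812°.
cos H₀ = −tan(+20.6°) tan(+12.812°) = -0.0855, H₀ = 1.6564 rad.
Bracket: H₀ sin φ sin δ + cos φ cos δ sin H₀ = 1.6564×0.35184×0.22175 + 0.93606×0.97510×0.99634 = 0.129233 + 0.909411 = 1.038644.
Q̄ = (S₀/π) × [bracket] = (589/π) × 1.038644 = 194.7 W/m².

Q̄ ≈ 195 W/m²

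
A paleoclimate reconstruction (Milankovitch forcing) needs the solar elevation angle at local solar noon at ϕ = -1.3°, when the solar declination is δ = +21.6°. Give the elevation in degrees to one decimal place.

At local noon the hour angle is zero, so the zenith angle equals |ϕ − δ| = |-1.3° − (+21.600°)| = 22.900°.
Elevation = 90° − 22.900° = 67.1°.

67.1°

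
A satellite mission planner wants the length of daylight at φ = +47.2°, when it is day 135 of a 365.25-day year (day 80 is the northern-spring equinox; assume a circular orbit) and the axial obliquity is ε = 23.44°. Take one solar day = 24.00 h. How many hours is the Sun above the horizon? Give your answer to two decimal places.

Solar longitude: λ_s = 360° × (135 − 80)/365.25 = 54.209°.
sin δ = sin 23.44° × sin 54.209° = 0.32267, so δ = +18.824°.
cos H₀ = −tan φ · tan δ = −tan(+47.2°) × tan(+18.824°) = -0.3681, so H₀ = 1.9478 rad = 111.60°.
Daylight = 2H₀/(2π) × 24.00 h = (1.9478/π) × 24.00 = 14.88 h.

14.88 h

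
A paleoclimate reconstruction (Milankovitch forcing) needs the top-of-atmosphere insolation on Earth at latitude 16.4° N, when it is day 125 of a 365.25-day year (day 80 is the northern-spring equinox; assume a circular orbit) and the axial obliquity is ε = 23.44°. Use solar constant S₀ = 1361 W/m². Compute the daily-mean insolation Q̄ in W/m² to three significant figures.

Q̄ ≈ 454 W/m²

Solar longitude: λ_s = 360° × (125 − 80)/365.25 = 44.353°.
sin δ = sin 23.44° × sin 44.353° = 0.27809, so δ = +16.146°.
cos H₀ = −tan(+16.4°) tan(+16.146°) = -0.0852, H₀ = 1.6561 rad.
Bracket: H₀ sin φ sin δ + cos φ cos δ sin H₀ = 1.6561×0.28234×0.27809 + 0.95931×0.96056×0.99636 = 0.130030 + 0.918121 = 1.048151.
Q̄ = (S₀/π) × [bracket] = (1361/π) × 1.048151 = 454.1 W/m².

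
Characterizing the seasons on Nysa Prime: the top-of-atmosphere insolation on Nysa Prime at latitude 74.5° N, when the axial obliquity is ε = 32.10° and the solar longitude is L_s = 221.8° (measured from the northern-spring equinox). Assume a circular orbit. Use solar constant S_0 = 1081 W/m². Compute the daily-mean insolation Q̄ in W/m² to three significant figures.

Q̄ ≈ 0.00 W/m²

Solar declination: sin δ = sin ε · sin L_s = sin 32.10° × sin 221.8° = -0.35419, so δ = -20.744°.
cos h₀ = −tan(+74.5°) tan(-20.744°) = 1.3657 ≥ 1 ⇒ polar night, h₀ = 0 and Q̄ = 0.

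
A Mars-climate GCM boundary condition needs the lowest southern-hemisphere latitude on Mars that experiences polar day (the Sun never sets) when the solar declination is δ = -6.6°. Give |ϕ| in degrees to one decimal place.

Polar day requires cos h₀ = −tan ϕ tan δ ≤ −1, i.e. tan ϕ tan δ ≥ 1.
The boundary is |tan ϕ| · |tan δ| = 1, so |ϕ| = 90° − |δ| = 90° − 6.6° = 83.4° in the southern hemisphere.

|ϕ| = 83.4°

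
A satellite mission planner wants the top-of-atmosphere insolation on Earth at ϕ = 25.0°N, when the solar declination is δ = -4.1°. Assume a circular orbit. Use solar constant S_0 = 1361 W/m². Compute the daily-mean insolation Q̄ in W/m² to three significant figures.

cos h₀ = −tan(+25.0°) tan(-4.100°) = 0.0334, h₀ = 1.5374 rad.
Bracket: h₀ sin ϕ sin δ + cos ϕ cos δ sin h₀ = 1.5374×0.42262×-0.07150 + 0.90631×0.99744×0.99944 = -0.046456 + 0.903484 = 0.857028.
Q̄ = (S_0/π) × [bracket] = (1361/π) × 0.857028 = 371.3 W/m².

Q̄ ≈ 371 W/m²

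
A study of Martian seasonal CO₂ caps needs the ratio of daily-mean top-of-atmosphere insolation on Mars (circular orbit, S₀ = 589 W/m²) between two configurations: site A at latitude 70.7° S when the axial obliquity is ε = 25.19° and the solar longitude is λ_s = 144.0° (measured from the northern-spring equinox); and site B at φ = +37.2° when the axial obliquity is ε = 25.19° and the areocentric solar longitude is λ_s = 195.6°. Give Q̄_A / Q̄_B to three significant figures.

Q̄_A / Q̄_B ≈ 0.0599

— Configuration A (φ=-70.7°):
Solar declination: sin δ = sin ε · sin λ_s = sin 25.19° × sin 144.0° = 0.25017, so δ = +14.488°.
cos H₀ = −tan(-70.7°) tan(+14.488°) = 0.7378, H₀ = 0.7409 rad.
Bracket: H₀ sin φ sin δ + cos φ cos δ sin H₀ = 0.7409×-0.94380×0.25017 + 0.33051×0.96820×0.67497 = -0.174934 + 0.215990 = 0.041056.
Q̄ = (S₀/π) × [bracket] = (589/π) × 0.041056 = 7.6974 W/m².
— Configuration B (φ=+37.2°):
sin δ = sin 25.19° × sin 195.6° = -0.11446, so δ = -6.572°.
cos H₀ = −tan(+37.2°) tan(-6.572°) = 0.0875, H₀ = 1.4832 rad.
Bracket: H₀ sin φ sin δ + cos φ cos δ sin H₀ = 1.4832×0.60460×-0.11446 + 0.79653×0.99343×0.99617 = -0.102641 + 0.788266 = 0.685625.
Q̄ = (S₀/π) × [bracket] = (589/π) × 0.685625 = 128.54 W/m².
Ratio Q̄_A / Q̄_B = 7.6974 / 128.54 = 0.05988.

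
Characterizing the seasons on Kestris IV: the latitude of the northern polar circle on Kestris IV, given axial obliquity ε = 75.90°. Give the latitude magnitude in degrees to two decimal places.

The polar circle is the lowest latitude that experiences at least one full rotation of continuous daylight at the northern-summer solstice; it lies at |φ| = 90° − ε = 90° − 75.90° = 14.10°.

14.10°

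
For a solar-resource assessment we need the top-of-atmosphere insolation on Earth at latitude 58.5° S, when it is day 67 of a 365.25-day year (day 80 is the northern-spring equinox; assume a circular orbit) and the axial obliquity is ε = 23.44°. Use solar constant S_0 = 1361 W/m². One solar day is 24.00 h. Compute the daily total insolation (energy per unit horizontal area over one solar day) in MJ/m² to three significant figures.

24.1 MJ/m²

Solar longitude: L_s = 360° × (67 − 80)/365.25 = -12.813°, i.e. -12.813° + 360° = 347.187°.
sin δ = sin 23.44° × sin 347.187° = -0.08822, so δ = -5.061°.
cos h₀ = −tan(-58.5°) tan(-5.061°) = -0.1445, h₀ = 1.7158 rad.
Bracket: h₀ sin ϕ sin δ + cos ϕ cos δ sin h₀ = 1.7158×-0.85264×-0.08822 + 0.52250×0.99610×0.98950 = 0.129062 + 0.514997 = 0.644059.
Q̄ = (S_0/π) × [bracket] = (1361/π) × 0.644059 = 279.02 W/m².
Daily total = Q̄ × 24.00 h × 3600 s/h = 279.02 × 24.00 × 3600 / 10⁶ = 24.11 MJ/m².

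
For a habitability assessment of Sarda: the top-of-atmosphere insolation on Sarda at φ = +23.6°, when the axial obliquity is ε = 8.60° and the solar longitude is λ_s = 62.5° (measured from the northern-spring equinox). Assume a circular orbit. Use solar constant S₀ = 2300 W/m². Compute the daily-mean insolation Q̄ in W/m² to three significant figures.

Solar declination: sin δ = sin ε · sin λ_s = sin 8.60° × sin 62.5° = 0.13264, so δ = +7.622°.
cos H₀ = −tan(+23.6°) tan(+7.622°) = -0.0585, H₀ = 1.6293 rad.
Bracket: H₀ sin φ sin δ + cos φ cos δ sin H₀ = 1.6293×0.40035×0.13264 + 0.91636×0.99116×0.99829 = 0.086520 + 0.906706 = 0.993226.
Q̄ = (S₀/π) × [bracket] = (2300/π) × 0.993226 = 727.2 W/m².

Q̄ ≈ 727 W/m²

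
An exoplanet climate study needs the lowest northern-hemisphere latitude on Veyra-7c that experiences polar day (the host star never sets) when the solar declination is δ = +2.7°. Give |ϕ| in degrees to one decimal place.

|ϕ| = 87.3°

Polar day requires cos h₀ = −tan ϕ tan δ ≤ −1, i.e. tan ϕ tan δ ≥ 1.
The boundary is |tan ϕ| · |tan δ| = 1, so |ϕ| = 90° − |δ| = 90° − 2.7° = 87.3° in the northern hemisphere.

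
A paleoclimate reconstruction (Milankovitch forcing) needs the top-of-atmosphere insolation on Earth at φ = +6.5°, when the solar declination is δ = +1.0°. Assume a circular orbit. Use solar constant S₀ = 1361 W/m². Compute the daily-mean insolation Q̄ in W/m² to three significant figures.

Q̄ ≈ 432 W/m²

cos H₀ = −tan(+6.5°) tan(+1.000°) = -0.0020, H₀ = 1.5728 rad.
Bracket: H₀ sin φ sin δ + cos φ cos δ sin H₀ = 1.5728×0.11320×0.01745 + 0.99357×0.99985×1.00000 = 0.003107 + 0.993421 = 0.996528.
Q̄ = (S₀/π) × [bracket] = (1361/π) × 0.996528 = 431.7 W/m².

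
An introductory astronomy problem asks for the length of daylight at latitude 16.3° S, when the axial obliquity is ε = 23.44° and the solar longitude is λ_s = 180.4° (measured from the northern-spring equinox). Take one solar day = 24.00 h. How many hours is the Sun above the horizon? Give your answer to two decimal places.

12.01 h

Solar declination: sin δ = sin ε · sin λ_s = sin 23.44° × sin 180.4° = -0.00278, so δ = -0.159°.
cos H₀ = −tan φ · tan δ = −tan(-16.3°) × tan(-0.159°) = -0.0008, so H₀ = 1.5716 rad = 90.05°.
Daylight = 2H₀/(2π) × 24.00 h = (1.5716/π) × 24.00 = 12.01 h.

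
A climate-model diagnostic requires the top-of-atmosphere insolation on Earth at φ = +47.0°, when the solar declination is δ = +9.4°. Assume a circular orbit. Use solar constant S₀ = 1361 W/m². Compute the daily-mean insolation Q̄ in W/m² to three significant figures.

Q̄ ≈ 377 W/m²

cos H₀ = −tan(+47.0°) tan(+9.400°) = -0.1775, H₀ = 1.7493 rad.
Bracket: H₀ sin φ sin δ + cos φ cos δ sin H₀ = 1.7493×0.73135×0.16333 + 0.68200×0.98657×0.98412 = 0.208956 + 0.662156 = 0.871112.
Q̄ = (S₀/π) × [bracket] = (1361/π) × 0.871112 = 377.4 W/m².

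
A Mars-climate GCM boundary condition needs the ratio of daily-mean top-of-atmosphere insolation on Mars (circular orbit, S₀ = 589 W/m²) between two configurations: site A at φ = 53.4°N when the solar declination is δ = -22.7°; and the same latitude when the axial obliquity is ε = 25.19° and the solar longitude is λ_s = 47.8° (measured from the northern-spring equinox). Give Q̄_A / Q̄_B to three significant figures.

Q̄_A / Q̄_B ≈ 0.150

— Configuration A (φ=+53.4°):
cos H₀ = −tan(+53.4°) tan(-22.700°) = 0.5633, H₀ = 0.9725 rad.
Bracket: H₀ sin φ sin δ + cos φ cos δ sin H₀ = 0.9725×0.80282×-0.38591 + 0.59622×0.92254×0.82628 = -0.301296 + 0.454484 = 0.153188.
Q̄ = (S₀/π) × [bracket] = (589/π) × 0.153188 = 28.720 W/m².
— Configuration B (φ=+53.4°):
Solar declination: sin δ = sin ε · sin λ_s = sin 25.19° × sin 47.8° = 0.31530, so δ = +18.379°.
cos H₀ = −tan(+53.4°) tan(+18.379°) = -0.4474, H₀ = 2.0346 rad.
Bracket: H₀ sin φ sin δ + cos φ cos δ sin H₀ = 2.0346×0.80282×0.31530 + 0.59622×0.94899×0.89435 = 0.515017 + 0.506029 = 1.021046.
Q̄ = (S₀/π) × [bracket] = (589/π) × 1.021046 = 191.43 W/m².
Ratio Q̄_A / Q̄_B = 28.720 / 191.43 = 0.1500.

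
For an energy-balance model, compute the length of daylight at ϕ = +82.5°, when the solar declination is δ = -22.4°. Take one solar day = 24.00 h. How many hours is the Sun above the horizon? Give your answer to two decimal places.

0.00 h

cos h₀ = −tan ϕ · tan δ = 3.1307 ≥ 1, so the Sun never rises (polar night) and h₀ = 0.
Daylight = 2h₀/(2π) × 24.00 h = (0.0000/π) × 24.00 = 0.00 h.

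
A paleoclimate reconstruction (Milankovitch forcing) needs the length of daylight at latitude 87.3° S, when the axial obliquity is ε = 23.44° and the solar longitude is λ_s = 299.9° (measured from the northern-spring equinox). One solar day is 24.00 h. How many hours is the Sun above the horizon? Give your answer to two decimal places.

Solar declination: sin δ = sin ε · sin λ_s = sin 23.44° × sin 299.9° = -0.34484, so δ = -20.172°.
Sunrise equation: cos H₀ = −tan φ · tan δ = -7.7902 ≤ −1, so the Sun never sets (polar day) and H₀ = π.
Daylight = 2H₀/(2π) × 24.00 h = (3.1416/π) × 24.00 = 24.00 h.

24.00 h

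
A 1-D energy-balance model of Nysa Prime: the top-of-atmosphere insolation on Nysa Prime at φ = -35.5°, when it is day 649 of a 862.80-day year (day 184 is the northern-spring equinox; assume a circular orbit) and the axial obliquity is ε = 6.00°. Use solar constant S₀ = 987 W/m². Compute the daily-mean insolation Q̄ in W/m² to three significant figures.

Solar longitude: λ_s = 360° × (649 − 184)/862.80 = 194.019°.
sin δ = sin 6.00° × sin 194.019° = -0.02532, so δ = -1.451°.
cos H₀ = −tan(-35.5°) tan(-1.451°) = -0.0181, H₀ = 1.5889 rad.
Bracket: H₀ sin φ sin δ + cos φ cos δ sin H₀ = 1.5889×-0.58070×-0.02532 + 0.81412×0.99968×0.99984 = 0.023362 + 0.813729 = 0.837091.
Q̄ = (S₀/π) × [bracket] = (987/π) × 0.837091 = 263.0 W/m².

Q̄ ≈ 263 W/m²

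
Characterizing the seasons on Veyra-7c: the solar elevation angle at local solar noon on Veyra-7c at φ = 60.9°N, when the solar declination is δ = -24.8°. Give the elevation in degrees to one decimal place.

4.3°

At local noon the hour angle is zero, so the zenith angle equals |φ − δ| = |+60.9° − (-24.800°)| = 85.700°.
Elevation = 90° − 85.700° = 4.3°.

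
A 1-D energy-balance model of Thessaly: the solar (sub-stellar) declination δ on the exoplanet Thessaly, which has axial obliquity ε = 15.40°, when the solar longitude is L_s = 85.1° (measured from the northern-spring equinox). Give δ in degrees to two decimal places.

sin δ = sin ε · sin L_s = sin 15.40° × sin 85.1° = 0.264586.
δ = arcsin(0.264586) = +15.34°.

δ = +15.34°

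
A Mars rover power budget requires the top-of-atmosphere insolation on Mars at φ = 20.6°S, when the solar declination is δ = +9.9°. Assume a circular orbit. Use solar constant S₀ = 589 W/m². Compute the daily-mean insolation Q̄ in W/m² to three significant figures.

Q̄ ≈ 155 W/m²

cos H₀ = −tan(-20.6°) tan(+9.900°) = 0.0656, H₀ = 1.5051 rad.
Bracket: H₀ sin φ sin δ + cos φ cos δ sin H₀ = 1.5051×-0.35184×0.17193 + 0.93606×0.98511×0.99785 = -0.091046 + 0.920140 = 0.829094.
Q̄ = (S₀/π) × [bracket] = (589/π) × 0.829094 = 155.4 W/m².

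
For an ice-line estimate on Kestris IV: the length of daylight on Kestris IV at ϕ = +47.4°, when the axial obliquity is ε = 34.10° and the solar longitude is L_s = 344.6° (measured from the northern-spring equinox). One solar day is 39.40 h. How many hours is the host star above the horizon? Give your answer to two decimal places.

Solar declination: sin δ = sin ε · sin L_s = sin 34.10° × sin 344.6° = -0.14888, so δ = -8.562°.
cos h₀ = −tan ϕ · tan δ = −tan(+47.4°) × tan(-8.562°) = 0.1637, so h₀ = 1.4063 rad = 80.58°.
Daylight = 2h₀/(2π) × 39.40 h = (1.4063/π) × 39.40 = 17.64 h.

17.64 h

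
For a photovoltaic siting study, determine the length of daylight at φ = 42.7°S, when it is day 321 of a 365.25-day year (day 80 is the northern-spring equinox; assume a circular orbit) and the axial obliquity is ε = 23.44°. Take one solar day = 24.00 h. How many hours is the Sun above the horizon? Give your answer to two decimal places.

14.56 h

Solar longitude: λ_s = 360° × (321 − 80)/365.25 = 237.536°.
sin δ = sin 23.44° × sin 237.536° = -0.33563, so δ = -19.611°.
cos H₀ = −tan φ · tan δ = −tan(-42.7°) × tan(-19.611°) = -0.3288, so H₀ = 1.9058 rad = 109.19°.
Daylight = 2H₀/(2π) × 24.00 h = (1.9058/π) × 24.00 = 14.56 h.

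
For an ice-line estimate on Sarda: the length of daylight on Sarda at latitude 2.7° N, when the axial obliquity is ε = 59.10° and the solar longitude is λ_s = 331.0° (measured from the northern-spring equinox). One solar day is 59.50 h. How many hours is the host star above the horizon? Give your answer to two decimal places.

Solar declination: sin δ = sin ε · sin λ_s = sin 59.10° × sin 331.0° = -0.41600, so δ = -24.582°.
cos H₀ = −tan φ · tan δ = −tan(+2.7°) × tan(-24.582°) = 0.0216, so H₀ = 1.5492 rad = 88.76°.
Daylight = 2H₀/(2π) × 59.50 h = (1.5492/π) × 59.50 = 29.34 h.

29.34 h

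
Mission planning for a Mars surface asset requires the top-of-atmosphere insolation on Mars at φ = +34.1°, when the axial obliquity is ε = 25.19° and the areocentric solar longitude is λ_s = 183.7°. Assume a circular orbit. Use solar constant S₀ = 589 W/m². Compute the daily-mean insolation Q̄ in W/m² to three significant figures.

sin δ = sin 25.19° × sin 183.7° = -0.02747, so δ = -1.574°.
cos H₀ = −tan(+34.1°) tan(-1.574°) = 0.0186, H₀ = 1.5522 rad.
Bracket: H₀ sin φ sin δ + cos φ cos δ sin H₀ = 1.5522×0.56064×-0.02747 + 0.82806×0.99962×0.99983 = -0.023905 + 0.827605 = 0.803700.
Q̄ = (S₀/π) × [bracket] = (589/π) × 0.803700 = 150.7 W/m².

Q̄ ≈ 151 W/m²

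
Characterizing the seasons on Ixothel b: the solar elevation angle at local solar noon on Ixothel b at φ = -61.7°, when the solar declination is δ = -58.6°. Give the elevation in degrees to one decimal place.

86.9°

At local noon the hour angle is zero, so the zenith angle equals |φ − δ| = |-61.7° − (-58.600°)| = 3.100°.
Elevation = 90° − 3.100° = 86.9°.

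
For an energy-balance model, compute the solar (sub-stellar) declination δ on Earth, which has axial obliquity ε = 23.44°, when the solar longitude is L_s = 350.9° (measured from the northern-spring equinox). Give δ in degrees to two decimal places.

δ = -3.61°

sin δ = sin ε · sin L_s = sin 23.44° × sin 350.9° = -0.062913.
δ = arcsin(-0.062913) = -3.61°.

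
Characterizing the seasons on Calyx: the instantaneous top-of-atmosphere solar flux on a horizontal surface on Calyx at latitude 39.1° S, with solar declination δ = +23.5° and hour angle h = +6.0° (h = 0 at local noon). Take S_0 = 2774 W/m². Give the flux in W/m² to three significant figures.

cos θ_z = sin ϕ sin δ + cos ϕ cos δ cos h = -0.251481 + 0.707783 = 0.456302.
Flux = S_0 · cos θ_z = 2774 × 0.456302 = 1266 W/m².

1.27e+03 W/m²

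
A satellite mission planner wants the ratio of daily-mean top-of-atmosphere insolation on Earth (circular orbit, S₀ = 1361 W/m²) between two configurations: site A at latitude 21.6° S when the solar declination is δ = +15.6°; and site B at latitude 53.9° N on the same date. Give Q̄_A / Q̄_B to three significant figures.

— Configuration A (φ=-21.6°):
cos H₀ = −tan(-21.6°) tan(+15.600°) = 0.1105, H₀ = 1.4600 rad.
Bracket: H₀ sin φ sin δ + cos φ cos δ sin H₀ = 1.4600×-0.36812×0.26892 + 0.92978×0.96316×0.99387 = -0.144532 + 0.890037 = 0.745505.
Q̄ = (S₀/π) × [bracket] = (1361/π) × 0.745505 = 322.97 W/m².
— Configuration B (φ=+53.9°):
cos H₀ = −tan(+53.9°) tan(+15.600°) = -0.3829, H₀ = 1.9637 rad.
Bracket: H₀ sin φ sin δ + cos φ cos δ sin H₀ = 1.9637×0.80799×0.26892 + 0.58920×0.96316×0.92380 = 0.426682 + 0.524251 = 0.950933.
Q̄ = (S₀/π) × [bracket] = (1361/π) × 0.950933 = 411.96 W/m².
Ratio Q̄_A / Q̄_B = 322.97 / 411.96 = 0.7840.

Q̄_A / Q̄_B ≈ 0.784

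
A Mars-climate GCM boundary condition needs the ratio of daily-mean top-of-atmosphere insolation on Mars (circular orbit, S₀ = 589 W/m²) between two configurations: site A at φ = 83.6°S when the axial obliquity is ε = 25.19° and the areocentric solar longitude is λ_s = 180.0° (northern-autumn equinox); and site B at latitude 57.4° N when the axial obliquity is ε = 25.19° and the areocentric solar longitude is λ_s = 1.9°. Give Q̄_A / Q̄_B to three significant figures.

— Configuration A (φ=-83.6°):
sin δ = sin 25.19° × sin 180.0° = 0.00000, so δ = +0.000°.
cos H₀ = −tan(-83.6°) tan(+0.000°) = 0.0000, H₀ = 1.5708 rad.
Bracket: H₀ sin φ sin δ + cos φ cos δ sin H₀ = 1.5708×-0.99377×0.00000 + 0.11147×1.00000×1.00000 = -0.000000 + 0.111470 = 0.111470.
Q̄ = (S₀/π) × [bracket] = (589/π) × 0.111470 = 20.899 W/m².
— Configuration B (φ=+57.4°):
sin δ = sin 25.19° × sin 1.9° = 0.01411, so δ = +0.809°.
cos H₀ = −tan(+57.4°) tan(+0.809°) = -0.0221, H₀ = 1.5929 rad.
Bracket: H₀ sin φ sin δ + cos φ cos δ sin H₀ = 1.5929×0.84245×0.01411 + 0.53877×0.99990×0.99976 = 0.018935 + 0.538587 = 0.557522.
Q̄ = (S₀/π) × [bracket] = (589/π) × 0.557522 = 104.53 W/m².
Ratio Q̄_A / Q̄_B = 20.899 / 104.53 = 0.1999.

Q̄_A / Q̄_B ≈ 0.200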